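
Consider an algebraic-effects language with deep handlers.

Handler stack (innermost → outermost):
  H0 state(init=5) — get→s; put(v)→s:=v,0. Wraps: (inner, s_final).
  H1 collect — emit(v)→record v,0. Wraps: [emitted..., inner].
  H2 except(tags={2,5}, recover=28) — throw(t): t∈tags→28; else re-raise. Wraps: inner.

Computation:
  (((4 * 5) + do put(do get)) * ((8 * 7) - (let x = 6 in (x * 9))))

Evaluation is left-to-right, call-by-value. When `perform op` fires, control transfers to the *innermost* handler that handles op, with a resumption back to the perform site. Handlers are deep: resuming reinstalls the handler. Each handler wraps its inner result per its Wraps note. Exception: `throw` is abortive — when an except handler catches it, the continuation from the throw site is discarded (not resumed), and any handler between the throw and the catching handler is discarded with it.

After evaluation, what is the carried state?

Answer: 5

Evaluation trace:
get @ H0 ⇒ 5
put(5) @ H0 ⇒ s:=5
H0 returns (40, 5)
H1 returns [(40, 5)]
H2 returns [(40, 5)]
= [(40, 5)]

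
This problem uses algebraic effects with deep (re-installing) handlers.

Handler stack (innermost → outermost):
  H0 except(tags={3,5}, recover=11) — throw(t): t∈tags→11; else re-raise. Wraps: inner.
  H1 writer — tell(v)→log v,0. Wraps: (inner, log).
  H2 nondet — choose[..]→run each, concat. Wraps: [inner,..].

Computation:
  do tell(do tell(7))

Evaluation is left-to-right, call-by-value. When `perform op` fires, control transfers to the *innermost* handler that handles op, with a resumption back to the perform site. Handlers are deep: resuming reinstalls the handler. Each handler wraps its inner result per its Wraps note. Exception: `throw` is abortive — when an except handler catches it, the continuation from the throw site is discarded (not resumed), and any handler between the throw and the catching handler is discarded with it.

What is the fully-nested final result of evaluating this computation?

Evaluation trace:
tell(7) @ H1 ⇒ log+=7
tell(0) @ H1 ⇒ log+=0
H0 returns 0
H1 returns (0, (7, 0))
H2 returns [(0, (7, 0))]
= [(0, (7, 0))]

Answer: [(0, (7, 0))]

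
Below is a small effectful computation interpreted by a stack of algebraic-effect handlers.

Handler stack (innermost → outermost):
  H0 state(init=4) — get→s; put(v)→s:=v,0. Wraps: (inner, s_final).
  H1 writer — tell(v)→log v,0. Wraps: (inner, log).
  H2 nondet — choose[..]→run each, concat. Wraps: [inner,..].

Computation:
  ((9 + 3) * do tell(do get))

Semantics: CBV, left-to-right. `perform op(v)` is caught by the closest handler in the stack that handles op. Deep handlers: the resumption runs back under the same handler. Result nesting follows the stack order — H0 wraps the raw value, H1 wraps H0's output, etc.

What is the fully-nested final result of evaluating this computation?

Answer: [((0, 4), (4))]

Evaluation trace:
get @ H0 ⇒ 4
tell(4) @ H1 ⇒ log+=4
H0 returns (0, 4)
H1 returns ((0, 4), (4))
H2 returns [((0, 4), (4))]
= [((0, 4), (4))]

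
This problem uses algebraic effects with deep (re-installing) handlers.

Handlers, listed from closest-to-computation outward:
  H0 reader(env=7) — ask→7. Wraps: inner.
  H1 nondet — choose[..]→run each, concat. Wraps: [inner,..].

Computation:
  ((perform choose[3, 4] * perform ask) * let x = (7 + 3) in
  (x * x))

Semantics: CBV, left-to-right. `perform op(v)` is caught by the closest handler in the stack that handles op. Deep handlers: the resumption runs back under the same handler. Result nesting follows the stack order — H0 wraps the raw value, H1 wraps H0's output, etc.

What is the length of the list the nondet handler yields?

Evaluation trace:
choose[3, 4] @ H1
  branch[0] choose=3:
    ask @ H0 ⇒ 7
    H0 returns 2100
    H1 returns [2100]
  branch[1] choose=4:
    ask @ H0 ⇒ 7
    H0 returns 2800
    H1 returns [2800]
= [2100, 2800]

Answer: 2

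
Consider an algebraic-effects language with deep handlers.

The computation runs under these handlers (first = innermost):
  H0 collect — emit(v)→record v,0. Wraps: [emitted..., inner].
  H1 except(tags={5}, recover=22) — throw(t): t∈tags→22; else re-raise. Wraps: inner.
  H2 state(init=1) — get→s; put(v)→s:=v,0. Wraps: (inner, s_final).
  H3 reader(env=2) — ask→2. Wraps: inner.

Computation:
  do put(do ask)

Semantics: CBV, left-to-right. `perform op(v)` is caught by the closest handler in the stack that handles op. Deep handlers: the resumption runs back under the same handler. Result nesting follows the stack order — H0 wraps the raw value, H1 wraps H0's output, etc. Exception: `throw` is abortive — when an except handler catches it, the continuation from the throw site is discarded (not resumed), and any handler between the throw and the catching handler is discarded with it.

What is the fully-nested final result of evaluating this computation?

Working:
ask @ H3 ⇒ 2
put(2) @ H2 ⇒ s:=2
H0 returns [0]
H1 returns [0]
H2 returns ([0], 2)
H3 returns ([0], 2)
= ([0], 2)

Answer: ([0], 2)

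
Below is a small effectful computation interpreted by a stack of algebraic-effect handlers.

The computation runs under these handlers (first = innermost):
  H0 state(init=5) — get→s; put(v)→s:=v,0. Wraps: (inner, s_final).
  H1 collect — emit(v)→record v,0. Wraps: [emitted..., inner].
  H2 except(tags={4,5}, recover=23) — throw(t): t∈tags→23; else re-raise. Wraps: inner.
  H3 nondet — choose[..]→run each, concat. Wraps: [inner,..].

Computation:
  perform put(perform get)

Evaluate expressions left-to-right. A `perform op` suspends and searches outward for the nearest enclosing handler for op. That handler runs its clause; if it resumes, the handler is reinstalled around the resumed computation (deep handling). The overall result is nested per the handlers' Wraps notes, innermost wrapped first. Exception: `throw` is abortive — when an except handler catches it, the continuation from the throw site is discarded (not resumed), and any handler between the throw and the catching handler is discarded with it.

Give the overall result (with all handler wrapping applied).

Working:
get @ H0 ⇒ 5
put(5) @ H0 ⇒ s:=5
H0 returns (0, 5)
H1 returns [(0, 5)]
H2 returns [(0, 5)]
H3 returns [[(0, 5)]]
= [[(0, 5)]]

Answer: [[(0, 5)]]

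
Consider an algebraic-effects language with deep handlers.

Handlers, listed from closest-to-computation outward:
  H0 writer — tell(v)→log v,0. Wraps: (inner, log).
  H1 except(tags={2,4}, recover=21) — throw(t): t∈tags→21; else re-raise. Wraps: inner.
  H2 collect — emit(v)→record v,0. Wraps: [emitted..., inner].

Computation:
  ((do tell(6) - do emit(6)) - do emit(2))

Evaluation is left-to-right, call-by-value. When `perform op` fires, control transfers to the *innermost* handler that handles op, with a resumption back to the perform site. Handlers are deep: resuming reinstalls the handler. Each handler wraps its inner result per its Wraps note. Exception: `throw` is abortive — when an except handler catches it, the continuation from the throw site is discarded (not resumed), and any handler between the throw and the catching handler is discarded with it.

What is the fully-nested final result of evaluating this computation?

Step-by-step:
tell(6) @ H0 ⇒ log+=6
emit(6) @ H2 ⇒ out+=6
emit(2) @ H2 ⇒ out+=2
H0 returns (0, (6))
H1 returns (0, (6))
H2 returns [6, 2, (0, (6))]
= [6, 2, (0, (6))]

Answer: [6, 2, (0, (6))]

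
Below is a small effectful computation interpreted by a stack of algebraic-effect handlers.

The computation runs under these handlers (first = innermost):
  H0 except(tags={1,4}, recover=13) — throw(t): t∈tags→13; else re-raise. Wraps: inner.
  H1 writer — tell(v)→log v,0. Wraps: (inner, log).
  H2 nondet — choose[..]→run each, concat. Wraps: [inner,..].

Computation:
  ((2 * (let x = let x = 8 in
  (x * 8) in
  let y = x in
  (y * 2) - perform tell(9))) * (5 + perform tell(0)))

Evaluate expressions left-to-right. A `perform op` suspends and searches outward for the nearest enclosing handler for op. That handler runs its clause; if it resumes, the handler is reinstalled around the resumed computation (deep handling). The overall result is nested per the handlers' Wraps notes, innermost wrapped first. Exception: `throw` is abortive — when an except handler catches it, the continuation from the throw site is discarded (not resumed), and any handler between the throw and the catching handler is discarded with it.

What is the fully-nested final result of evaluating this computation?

Answer: [(1280, (9, 0))]

Evaluation trace:
tell(9) @ H1 ⇒ log+=9
tell(0) @ H1 ⇒ log+=0
H0 returns 1280
H1 returns (1280, (9, 0))
H2 returns [(1280, (9, 0))]
= [(1280, (9, 0))]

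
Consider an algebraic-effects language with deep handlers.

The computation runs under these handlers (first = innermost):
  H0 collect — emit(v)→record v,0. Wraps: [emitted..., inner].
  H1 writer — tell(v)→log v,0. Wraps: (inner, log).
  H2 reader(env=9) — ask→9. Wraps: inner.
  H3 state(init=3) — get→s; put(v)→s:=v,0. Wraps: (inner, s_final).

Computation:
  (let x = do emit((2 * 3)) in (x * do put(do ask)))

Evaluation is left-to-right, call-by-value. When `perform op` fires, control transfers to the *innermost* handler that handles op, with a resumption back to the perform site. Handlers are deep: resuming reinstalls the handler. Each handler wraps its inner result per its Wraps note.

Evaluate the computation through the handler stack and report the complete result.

Working:
emit(6) @ H0 ⇒ out+=6
ask @ H2 ⇒ 9
put(9) @ H3 ⇒ s:=9
H0 returns [6, 0]
H1 returns ([6, 0], ())
H2 returns ([6, 0], ())
H3 returns (([6, 0], ()), 9)
= (([6, 0], ()), 9)

Answer: (([6, 0], ()), 9)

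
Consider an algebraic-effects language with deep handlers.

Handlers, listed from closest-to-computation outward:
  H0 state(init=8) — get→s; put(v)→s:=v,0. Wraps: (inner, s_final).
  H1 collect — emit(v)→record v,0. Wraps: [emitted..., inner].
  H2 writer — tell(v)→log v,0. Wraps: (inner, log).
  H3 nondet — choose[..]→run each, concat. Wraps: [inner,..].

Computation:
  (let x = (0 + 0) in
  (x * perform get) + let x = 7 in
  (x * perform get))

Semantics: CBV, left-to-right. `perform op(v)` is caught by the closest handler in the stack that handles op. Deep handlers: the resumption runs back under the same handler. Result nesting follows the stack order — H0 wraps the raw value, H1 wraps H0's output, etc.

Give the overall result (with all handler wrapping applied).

Answer: [([(56, 8)], ())]

Working:
get @ H0 ⇒ 8
get @ H0 ⇒ 8
H0 returns (56, 8)
H1 returns [(56, 8)]
H2 returns ([(56, 8)], ())
H3 returns [([(56, 8)], ())]
= [([(56, 8)], ())]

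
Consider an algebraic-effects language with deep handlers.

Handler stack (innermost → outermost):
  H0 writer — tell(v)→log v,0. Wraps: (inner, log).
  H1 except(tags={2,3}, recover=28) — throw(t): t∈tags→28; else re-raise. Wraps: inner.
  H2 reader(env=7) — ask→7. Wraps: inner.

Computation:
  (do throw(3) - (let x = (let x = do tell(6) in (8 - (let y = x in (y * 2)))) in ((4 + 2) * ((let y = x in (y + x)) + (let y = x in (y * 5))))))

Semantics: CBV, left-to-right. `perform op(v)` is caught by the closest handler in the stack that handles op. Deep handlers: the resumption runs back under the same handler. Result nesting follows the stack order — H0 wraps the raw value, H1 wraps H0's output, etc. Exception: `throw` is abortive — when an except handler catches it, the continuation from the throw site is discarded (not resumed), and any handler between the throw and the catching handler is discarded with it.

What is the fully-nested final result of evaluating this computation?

Answer: 28

Evaluation trace:
throw(3) @ H1 caught ⇒ 28
H2 returns 28
= 28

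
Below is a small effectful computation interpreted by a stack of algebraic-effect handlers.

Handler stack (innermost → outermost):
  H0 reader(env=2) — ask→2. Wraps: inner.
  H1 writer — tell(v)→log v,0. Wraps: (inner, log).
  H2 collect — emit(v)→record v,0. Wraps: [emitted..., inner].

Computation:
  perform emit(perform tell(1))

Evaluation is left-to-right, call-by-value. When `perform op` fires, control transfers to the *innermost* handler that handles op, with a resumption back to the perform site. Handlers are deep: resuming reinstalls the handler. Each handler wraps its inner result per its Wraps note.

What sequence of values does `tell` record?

Step-by-step:
tell(1) @ H1 ⇒ log+=1
emit(0) @ H2 ⇒ out+=0
H0 returns 0
H1 returns (0, (1))
H2 returns [0, (0, (1))]
= [0, (0, (1))]

Answer: (1)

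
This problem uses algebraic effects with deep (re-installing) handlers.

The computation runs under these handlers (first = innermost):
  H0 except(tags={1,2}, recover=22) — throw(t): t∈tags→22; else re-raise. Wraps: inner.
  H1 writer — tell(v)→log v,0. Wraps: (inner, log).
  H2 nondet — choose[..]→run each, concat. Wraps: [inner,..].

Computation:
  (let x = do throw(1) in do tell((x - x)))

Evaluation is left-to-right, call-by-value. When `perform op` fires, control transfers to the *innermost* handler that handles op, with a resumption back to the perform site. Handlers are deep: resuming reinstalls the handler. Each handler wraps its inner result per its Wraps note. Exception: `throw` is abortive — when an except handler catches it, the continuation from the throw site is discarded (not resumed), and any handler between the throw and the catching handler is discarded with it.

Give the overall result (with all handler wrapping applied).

Answer: [(22, ())]

Step-by-step:
throw(1) @ H0 caught ⇒ 22
H1 returns (22, ())
H2 returns [(22, ())]
= [(22, ())]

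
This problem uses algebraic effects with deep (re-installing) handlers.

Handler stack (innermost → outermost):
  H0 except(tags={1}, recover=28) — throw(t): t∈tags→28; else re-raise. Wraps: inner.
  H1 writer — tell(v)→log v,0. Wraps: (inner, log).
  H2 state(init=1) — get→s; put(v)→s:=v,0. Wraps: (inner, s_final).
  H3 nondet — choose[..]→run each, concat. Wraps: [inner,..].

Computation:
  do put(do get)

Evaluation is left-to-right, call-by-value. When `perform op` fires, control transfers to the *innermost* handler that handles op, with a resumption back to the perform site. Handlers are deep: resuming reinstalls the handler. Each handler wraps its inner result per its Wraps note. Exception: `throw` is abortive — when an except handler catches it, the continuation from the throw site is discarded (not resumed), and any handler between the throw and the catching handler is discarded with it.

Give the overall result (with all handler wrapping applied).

Working:
get @ H2 ⇒ 1
put(1) @ H2 ⇒ s:=1
H0 returns 0
H1 returns (0, ())
H2 returns ((0, ()), 1)
H3 returns [((0, ()), 1)]
= [((0, ()), 1)]

Answer: [((0, ()), 1)]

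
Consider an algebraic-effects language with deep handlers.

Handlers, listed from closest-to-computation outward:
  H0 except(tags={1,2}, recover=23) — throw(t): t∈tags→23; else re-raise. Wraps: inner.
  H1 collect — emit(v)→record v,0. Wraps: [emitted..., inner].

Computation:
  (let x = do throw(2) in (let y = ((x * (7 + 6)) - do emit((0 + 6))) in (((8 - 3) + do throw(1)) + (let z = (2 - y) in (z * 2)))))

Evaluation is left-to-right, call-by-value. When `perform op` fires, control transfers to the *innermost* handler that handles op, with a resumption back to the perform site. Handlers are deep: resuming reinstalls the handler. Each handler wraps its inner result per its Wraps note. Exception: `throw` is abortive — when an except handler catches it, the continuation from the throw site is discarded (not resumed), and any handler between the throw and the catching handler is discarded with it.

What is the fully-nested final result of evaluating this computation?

Evaluation trace:
throw(2) @ H0 caught ⇒ 23
H1 returns [23]
= [23]

Answer: [23]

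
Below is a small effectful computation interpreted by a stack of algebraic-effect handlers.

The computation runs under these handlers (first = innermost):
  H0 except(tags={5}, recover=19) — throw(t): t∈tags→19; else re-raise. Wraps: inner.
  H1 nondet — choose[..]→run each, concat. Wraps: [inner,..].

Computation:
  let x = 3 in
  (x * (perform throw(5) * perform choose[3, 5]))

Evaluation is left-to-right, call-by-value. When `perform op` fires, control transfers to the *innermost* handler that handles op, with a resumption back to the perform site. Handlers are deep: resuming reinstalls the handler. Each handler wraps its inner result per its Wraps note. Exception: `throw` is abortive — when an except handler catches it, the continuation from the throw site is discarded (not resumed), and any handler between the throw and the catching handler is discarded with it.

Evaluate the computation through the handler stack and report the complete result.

Working:
throw(5) @ H0 caught ⇒ 19
H1 returns [19]
= [19]

Answer: [19]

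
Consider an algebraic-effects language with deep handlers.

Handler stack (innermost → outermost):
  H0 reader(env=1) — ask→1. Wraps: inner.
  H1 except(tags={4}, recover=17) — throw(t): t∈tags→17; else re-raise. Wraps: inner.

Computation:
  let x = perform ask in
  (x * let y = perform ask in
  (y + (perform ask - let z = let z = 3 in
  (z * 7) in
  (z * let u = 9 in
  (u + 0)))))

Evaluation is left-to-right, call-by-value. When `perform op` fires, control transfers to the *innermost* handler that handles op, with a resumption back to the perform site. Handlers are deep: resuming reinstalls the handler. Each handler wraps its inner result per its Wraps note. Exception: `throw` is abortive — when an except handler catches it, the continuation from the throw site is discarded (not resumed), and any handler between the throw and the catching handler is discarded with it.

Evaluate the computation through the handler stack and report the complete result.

Evaluation trace:
ask @ H0 ⇒ 1
ask @ H0 ⇒ 1
ask @ H0 ⇒ 1
H0 returns -187
H1 returns -187
= -187

Answer: -187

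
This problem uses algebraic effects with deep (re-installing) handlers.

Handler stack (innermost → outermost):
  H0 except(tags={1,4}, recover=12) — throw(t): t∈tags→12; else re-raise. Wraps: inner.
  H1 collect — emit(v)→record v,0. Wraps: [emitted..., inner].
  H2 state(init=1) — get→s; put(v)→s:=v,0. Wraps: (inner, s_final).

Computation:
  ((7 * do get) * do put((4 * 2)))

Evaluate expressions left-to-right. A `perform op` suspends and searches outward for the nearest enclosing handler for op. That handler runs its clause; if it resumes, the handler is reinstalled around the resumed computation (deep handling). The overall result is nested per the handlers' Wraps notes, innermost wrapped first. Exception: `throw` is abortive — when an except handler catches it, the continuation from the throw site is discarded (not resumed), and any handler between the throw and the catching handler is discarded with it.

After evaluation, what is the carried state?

Answer: 8

Step-by-step:
get @ H2 ⇒ 1
put(8) @ H2 ⇒ s:=8
H0 returns 0
H1 returns [0]
H2 returns ([0], 8)
= ([0], 8)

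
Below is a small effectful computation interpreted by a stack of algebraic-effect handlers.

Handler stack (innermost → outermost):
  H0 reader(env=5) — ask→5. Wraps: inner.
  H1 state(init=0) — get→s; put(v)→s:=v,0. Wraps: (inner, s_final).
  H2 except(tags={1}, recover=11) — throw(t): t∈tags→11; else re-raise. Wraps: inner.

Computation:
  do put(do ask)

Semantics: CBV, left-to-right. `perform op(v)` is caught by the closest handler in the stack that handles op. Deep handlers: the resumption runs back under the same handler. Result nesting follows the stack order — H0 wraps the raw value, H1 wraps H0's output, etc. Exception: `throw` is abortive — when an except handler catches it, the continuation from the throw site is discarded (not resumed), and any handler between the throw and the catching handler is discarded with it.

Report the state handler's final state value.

Answer: 5

Evaluation trace:
ask @ H0 ⇒ 5
put(5) @ H1 ⇒ s:=5
H0 returns 0
H1 returns (0, 5)
H2 returns (0, 5)
= (0, 5)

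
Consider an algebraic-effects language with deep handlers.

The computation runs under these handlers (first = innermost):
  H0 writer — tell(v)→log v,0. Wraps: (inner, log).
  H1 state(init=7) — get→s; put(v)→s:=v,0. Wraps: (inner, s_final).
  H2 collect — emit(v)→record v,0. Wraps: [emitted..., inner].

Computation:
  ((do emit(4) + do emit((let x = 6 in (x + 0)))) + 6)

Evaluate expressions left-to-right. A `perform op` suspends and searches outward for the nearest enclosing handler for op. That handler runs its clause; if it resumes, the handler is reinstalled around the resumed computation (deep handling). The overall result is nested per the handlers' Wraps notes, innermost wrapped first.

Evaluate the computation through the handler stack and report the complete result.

Answer: [4, 6, ((6, ()), 7)]

Step-by-step:
emit(4) @ H2 ⇒ out+=4
emit(6) @ H2 ⇒ out+=6
H0 returns (6, ())
H1 returns ((6, ()), 7)
H2 returns [4, 6, ((6, ()), 7)]
= [4, 6, ((6, ()), 7)]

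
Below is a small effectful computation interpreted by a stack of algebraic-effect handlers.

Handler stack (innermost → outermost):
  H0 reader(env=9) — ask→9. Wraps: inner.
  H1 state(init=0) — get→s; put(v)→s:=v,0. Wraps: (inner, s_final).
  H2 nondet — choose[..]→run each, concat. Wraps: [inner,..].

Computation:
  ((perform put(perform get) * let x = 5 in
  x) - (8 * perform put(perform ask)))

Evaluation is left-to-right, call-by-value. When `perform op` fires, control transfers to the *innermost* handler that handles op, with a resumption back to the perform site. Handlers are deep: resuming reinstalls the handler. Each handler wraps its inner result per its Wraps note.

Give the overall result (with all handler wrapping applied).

Evaluation trace:
get @ H1 ⇒ 0
put(0) @ H1 ⇒ s:=0
ask @ H0 ⇒ 9
put(9) @ H1 ⇒ s:=9
H0 returns 0
H1 returns (0, 9)
H2 returns [(0, 9)]
= [(0, 9)]

Answer: [(0, 9)]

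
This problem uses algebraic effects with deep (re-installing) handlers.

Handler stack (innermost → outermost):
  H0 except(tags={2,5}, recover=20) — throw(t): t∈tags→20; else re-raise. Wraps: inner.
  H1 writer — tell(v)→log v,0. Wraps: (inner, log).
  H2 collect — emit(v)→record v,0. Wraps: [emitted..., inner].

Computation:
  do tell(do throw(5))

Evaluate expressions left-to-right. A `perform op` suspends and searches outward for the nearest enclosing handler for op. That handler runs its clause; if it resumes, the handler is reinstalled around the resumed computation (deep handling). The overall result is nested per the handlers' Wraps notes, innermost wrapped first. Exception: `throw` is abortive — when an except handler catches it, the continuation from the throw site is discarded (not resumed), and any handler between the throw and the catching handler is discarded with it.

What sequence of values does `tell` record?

Step-by-step:
throw(5) @ H0 caught ⇒ 20
H1 returns (20, ())
H2 returns [(20, ())]
= [(20, ())]

Answer: ()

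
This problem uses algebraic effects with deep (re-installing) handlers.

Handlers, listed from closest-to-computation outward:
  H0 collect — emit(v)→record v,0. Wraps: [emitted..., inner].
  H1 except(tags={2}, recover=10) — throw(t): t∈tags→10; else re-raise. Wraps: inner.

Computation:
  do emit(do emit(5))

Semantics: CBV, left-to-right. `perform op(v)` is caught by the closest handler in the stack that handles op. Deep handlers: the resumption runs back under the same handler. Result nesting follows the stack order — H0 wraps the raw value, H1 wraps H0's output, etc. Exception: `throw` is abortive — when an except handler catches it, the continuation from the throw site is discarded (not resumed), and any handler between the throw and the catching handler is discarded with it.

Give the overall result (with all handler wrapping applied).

Evaluation trace:
emit(5) @ H0 ⇒ out+=5
emit(0) @ H0 ⇒ out+=0
H0 returns [5, 0, 0]
H1 returns [5, 0, 0]
= [5, 0, 0]

Answer: [5, 0, 0]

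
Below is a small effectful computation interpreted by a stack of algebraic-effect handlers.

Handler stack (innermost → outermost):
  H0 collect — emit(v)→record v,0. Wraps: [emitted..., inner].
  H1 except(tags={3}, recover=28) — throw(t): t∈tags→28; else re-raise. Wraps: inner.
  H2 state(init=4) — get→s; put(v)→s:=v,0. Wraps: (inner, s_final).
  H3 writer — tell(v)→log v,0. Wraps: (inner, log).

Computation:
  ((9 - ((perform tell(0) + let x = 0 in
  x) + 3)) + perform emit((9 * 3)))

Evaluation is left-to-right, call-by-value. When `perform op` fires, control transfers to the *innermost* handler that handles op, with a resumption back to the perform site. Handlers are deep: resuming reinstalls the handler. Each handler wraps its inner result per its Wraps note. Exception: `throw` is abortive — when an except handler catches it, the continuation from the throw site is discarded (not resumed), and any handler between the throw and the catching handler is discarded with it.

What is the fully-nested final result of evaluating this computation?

Evaluation trace:
tell(0) @ H3 ⇒ log+=0
emit(27) @ H0 ⇒ out+=27
H0 returns [27, 6]
H1 returns [27, 6]
H2 returns ([27, 6], 4)
H3 returns (([27, 6], 4), (0))
= (([27, 6], 4), (0))

Answer: (([27, 6], 4), (0))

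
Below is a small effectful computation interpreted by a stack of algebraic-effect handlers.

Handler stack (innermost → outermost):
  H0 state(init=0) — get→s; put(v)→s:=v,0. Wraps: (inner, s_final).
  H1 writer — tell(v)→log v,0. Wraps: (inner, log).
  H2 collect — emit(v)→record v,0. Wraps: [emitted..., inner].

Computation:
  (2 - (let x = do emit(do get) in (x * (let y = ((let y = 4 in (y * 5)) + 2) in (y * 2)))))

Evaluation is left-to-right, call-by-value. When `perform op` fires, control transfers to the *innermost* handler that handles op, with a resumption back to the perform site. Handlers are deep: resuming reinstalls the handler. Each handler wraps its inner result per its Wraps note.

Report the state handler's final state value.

Answer: 0

Evaluation trace:
get @ H0 ⇒ 0
emit(0) @ H2 ⇒ out+=0
H0 returns (2, 0)
H1 returns ((2, 0), ())
H2 returns [0, ((2, 0), ())]
= [0, ((2, 0), ())]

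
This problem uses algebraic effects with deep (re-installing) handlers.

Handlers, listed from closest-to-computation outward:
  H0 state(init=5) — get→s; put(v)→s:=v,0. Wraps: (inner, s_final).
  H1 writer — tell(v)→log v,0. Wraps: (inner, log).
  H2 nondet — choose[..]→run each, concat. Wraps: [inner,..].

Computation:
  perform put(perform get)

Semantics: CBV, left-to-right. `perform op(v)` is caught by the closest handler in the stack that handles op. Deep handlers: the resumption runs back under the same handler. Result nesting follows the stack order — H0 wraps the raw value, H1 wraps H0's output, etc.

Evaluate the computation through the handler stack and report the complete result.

Evaluation trace:
get @ H0 ⇒ 5
put(5) @ H0 ⇒ s:=5
H0 returns (0, 5)
H1 returns ((0, 5), ())
H2 returns [((0, 5), ())]
= [((0, 5), ())]

Answer: [((0, 5), ())]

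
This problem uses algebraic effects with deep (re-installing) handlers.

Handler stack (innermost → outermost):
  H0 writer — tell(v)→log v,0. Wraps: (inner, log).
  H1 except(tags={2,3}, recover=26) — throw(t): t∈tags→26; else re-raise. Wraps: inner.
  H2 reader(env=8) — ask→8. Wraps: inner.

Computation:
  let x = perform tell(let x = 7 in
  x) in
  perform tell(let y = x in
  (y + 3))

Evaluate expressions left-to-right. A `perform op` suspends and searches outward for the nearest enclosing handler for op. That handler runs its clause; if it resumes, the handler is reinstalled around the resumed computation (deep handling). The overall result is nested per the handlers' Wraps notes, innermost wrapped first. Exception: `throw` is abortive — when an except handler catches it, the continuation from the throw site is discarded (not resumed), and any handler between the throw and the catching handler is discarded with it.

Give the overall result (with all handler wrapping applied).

Answer: (0, (7, 3))

Evaluation trace:
tell(7) @ H0 ⇒ log+=7
tell(3) @ H0 ⇒ log+=3
H0 returns (0, (7, 3))
H1 returns (0, (7, 3))
H2 returns (0, (7, 3))
= (0, (7, 3))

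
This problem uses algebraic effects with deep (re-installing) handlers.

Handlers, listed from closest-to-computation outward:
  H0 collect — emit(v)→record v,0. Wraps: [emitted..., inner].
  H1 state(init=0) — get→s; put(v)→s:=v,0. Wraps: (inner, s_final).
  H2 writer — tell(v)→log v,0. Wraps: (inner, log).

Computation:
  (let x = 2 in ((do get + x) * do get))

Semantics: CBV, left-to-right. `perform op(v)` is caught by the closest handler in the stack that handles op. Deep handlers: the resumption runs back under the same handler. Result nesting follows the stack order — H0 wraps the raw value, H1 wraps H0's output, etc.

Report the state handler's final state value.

Answer: 0

Evaluation trace:
get @ H1 ⇒ 0
get @ H1 ⇒ 0
H0 returns [0]
H1 returns ([0], 0)
H2 returns (([0], 0), ())
= (([0], 0), ())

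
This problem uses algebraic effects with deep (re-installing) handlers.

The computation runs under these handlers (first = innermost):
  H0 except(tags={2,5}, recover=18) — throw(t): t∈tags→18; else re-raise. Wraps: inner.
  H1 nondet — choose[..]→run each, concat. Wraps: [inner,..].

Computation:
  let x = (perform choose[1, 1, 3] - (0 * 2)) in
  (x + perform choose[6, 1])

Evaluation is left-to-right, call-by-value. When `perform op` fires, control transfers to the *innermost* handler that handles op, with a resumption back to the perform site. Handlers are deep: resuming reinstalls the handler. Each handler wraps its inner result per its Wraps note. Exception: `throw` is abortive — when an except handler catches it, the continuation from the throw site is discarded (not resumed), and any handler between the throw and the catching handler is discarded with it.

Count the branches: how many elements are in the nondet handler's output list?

Answer: 6

Evaluation trace:
choose[1, 1, 3] @ H1
  branch[0] choose=1:
    choose[6, 1] @ H1
      branch[0] choose=6:
        H0 returns 7
        H1 returns [7]
      branch[1] choose=1:
        H0 returns 2
        H1 returns [2]
  branch[1] choose=1:
    choose[6, 1] @ H1
      branch[0] choose=6:
        H0 returns 7
        H1 returns [7]
      branch[1] choose=1:
        H0 returns 2
        H1 returns [2]
  branch[2] choose=3:
    choose[6, 1] @ H1
      branch[0] choose=6:
        H0 returns 9
        H1 returns [9]
      branch[1] choose=1:
        H0 returns 4
        H1 returns [4]
= [7, 2, 7, 2, 9, 4]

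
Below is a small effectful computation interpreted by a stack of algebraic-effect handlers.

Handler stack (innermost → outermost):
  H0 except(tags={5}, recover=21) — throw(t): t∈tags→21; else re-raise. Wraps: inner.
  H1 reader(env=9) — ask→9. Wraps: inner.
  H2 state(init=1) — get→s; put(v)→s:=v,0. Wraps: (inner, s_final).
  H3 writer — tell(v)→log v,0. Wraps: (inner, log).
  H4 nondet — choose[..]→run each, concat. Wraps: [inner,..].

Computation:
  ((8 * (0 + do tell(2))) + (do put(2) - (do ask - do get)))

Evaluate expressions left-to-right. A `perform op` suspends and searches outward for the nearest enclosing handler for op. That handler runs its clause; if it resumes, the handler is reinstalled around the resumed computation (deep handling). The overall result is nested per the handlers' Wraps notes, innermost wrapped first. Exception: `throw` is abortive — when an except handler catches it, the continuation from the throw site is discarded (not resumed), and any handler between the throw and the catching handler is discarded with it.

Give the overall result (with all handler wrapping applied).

Answer: [((-7, 2), (2))]

Evaluation trace:
tell(2) @ H3 ⇒ log+=2
put(2) @ H2 ⇒ s:=2
ask @ H1 ⇒ 9
get @ H2 ⇒ 2
H0 returns -7
H1 returns -7
H2 returns (-7, 2)
H3 returns ((-7, 2), (2))
H4 returns [((-7, 2), (2))]
= [((-7, 2), (2))]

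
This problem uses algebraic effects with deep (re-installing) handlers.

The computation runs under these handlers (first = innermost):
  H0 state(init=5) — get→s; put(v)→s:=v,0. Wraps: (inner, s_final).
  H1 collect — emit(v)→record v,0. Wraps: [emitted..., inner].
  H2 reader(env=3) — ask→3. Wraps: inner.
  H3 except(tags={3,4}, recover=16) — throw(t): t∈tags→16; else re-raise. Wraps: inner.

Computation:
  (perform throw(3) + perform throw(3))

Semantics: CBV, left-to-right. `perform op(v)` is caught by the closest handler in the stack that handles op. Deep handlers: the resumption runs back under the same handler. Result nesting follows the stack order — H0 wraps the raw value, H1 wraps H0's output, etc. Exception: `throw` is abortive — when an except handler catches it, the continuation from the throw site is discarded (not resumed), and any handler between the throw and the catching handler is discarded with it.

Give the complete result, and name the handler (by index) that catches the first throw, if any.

Evaluation trace:
throw(3) @ H3 caught ⇒ 16
= 16

Answer: 16 ; first throw caught by: H3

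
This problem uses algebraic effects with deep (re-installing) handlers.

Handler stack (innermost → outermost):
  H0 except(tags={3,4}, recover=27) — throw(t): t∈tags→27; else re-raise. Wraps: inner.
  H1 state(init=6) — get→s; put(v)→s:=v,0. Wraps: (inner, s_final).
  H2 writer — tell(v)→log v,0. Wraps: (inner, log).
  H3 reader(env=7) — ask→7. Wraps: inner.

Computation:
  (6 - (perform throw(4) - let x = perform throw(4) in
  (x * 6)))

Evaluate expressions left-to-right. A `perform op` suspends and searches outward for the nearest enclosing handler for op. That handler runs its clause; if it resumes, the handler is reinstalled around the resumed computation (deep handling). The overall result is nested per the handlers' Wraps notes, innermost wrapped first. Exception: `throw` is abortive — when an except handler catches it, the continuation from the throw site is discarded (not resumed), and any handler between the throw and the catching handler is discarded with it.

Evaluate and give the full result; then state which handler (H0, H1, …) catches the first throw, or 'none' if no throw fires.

Answer: ((27, 6), ()) ; first throw caught by: H0

Evaluation trace:
throw(4) @ H0 caught ⇒ 27
H1 returns (27, 6)
H2 returns ((27, 6), ())
H3 returns ((27, 6), ())
= ((27, 6), ())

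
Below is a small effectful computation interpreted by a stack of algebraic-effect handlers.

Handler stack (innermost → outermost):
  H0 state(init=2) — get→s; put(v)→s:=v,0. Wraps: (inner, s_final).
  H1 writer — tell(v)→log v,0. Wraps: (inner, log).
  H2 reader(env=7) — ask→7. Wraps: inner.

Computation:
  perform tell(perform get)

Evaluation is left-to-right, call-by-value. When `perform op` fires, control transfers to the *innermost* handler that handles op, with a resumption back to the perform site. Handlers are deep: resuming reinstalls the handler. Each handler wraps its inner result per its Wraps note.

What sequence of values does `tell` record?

Step-by-step:
get @ H0 ⇒ 2
tell(2) @ H1 ⇒ log+=2
H0 returns (0, 2)
H1 returns ((0, 2), (2))
H2 returns ((0, 2), (2))
= ((0, 2), (2))

Answer: (2)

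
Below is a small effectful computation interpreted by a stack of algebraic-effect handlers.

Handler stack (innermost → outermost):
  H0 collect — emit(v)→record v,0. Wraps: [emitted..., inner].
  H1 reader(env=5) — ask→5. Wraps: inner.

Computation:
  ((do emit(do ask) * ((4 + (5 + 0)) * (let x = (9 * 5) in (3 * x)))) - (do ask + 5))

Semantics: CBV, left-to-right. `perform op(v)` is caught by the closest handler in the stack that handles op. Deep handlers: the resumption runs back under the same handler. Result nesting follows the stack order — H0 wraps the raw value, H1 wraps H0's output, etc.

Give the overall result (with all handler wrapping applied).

Answer: [5, -10]

Working:
ask @ H1 ⇒ 5
emit(5) @ H0 ⇒ out+=5
ask @ H1 ⇒ 5
H0 returns [5, -10]
H1 returns [5, -10]
= [5, -10]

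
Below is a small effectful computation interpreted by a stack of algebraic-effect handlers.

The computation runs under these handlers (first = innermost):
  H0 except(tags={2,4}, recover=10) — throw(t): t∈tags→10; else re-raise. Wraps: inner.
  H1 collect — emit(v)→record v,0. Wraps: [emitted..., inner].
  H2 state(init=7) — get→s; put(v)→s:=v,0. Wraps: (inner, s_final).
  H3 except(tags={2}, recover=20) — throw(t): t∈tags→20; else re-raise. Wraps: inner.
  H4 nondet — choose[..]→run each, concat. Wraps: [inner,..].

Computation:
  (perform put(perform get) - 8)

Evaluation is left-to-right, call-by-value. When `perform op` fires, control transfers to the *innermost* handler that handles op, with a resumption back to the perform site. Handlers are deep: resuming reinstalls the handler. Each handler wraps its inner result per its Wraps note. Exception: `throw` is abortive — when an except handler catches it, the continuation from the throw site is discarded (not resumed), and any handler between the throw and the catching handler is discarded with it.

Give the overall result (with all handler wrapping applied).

Step-by-step:
get @ H2 ⇒ 7
put(7) @ H2 ⇒ s:=7
H0 returns -8
H1 returns [-8]
H2 returns ([-8], 7)
H3 returns ([-8], 7)
H4 returns [([-8], 7)]
= [([-8], 7)]

Answer: [([-8], 7)]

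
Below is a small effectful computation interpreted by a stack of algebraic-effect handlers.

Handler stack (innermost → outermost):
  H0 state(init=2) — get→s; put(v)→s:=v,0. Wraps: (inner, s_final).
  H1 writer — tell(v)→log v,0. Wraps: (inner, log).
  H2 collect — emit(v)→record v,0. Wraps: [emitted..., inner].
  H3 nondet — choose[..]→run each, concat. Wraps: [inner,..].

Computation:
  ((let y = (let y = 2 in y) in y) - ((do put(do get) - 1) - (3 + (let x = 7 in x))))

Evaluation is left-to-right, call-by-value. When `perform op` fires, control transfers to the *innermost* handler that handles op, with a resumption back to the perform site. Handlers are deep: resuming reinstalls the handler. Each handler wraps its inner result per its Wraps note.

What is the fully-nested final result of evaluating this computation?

Step-by-step:
get @ H0 ⇒ 2
put(2) @ H0 ⇒ s:=2
H0 returns (13, 2)
H1 returns ((13, 2), ())
H2 returns [((13, 2), ())]
H3 returns [[((13, 2), ())]]
= [[((13, 2), ())]]

Answer: [[((13, 2), ())]]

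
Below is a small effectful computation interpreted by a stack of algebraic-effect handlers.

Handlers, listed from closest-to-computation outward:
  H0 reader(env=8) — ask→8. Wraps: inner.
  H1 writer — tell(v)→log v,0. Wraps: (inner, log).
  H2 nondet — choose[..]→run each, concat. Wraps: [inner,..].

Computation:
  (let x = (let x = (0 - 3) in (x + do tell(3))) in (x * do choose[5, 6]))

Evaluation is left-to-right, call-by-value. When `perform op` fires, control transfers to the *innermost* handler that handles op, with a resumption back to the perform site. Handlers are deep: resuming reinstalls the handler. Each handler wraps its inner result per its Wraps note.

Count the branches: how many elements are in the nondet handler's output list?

Step-by-step:
tell(3) @ H1 ⇒ log+=3
choose[5, 6] @ H2
  branch[0] choose=5:
    H0 returns -15
    H1 returns (-15, (3))
    H2 returns [(-15, (3))]
  branch[1] choose=6:
    H0 returns -18
    H1 returns (-18, (3))
    H2 returns [(-18, (3))]
= [(-15, (3)), (-18, (3))]

Answer: 2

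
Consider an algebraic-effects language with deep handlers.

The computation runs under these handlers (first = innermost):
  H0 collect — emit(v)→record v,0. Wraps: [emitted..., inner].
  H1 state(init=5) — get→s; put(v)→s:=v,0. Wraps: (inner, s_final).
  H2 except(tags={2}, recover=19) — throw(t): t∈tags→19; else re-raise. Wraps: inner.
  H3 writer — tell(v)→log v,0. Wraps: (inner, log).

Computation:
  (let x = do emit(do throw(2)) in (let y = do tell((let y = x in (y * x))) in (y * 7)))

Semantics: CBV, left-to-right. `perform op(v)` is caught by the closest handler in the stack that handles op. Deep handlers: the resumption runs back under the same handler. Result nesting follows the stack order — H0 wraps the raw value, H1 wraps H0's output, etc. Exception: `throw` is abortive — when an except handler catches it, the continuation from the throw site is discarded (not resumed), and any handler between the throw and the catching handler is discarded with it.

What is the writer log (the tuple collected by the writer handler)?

Evaluation trace:
throw(2) @ H2 caught ⇒ 19
H3 returns (19, ())
= (19, ())

Answer: ()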